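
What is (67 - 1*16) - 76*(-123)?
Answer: 9399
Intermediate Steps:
(67 - 1*16) - 76*(-123) = (67 - 16) + 9348 = 51 + 9348 = 9399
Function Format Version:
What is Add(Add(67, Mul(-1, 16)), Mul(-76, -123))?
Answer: 9399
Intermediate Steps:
Add(Add(67, Mul(-1, 16)), Mul(-76, -123)) = Add(Add(67, -16), 9348) = Add(51, 9348) = 9399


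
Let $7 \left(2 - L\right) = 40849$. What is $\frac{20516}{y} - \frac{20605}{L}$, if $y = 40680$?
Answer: $\frac{335262533}{83058390} \approx 4.0365$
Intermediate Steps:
$L = - \frac{40835}{7}$ ($L = 2 - \frac{40849}{7} = - \frac{40835}{7} \approx -5833.6$)
$\frac{20516}{y} - \frac{20605}{L} = \frac{20516}{40680} - \frac{20605}{- \frac{40835}{7}} = 20516 \cdot \frac{1}{40680} - - \frac{28847}{8167} = \frac{5129}{10170} + \frac{28847}{8167} = \frac{335262533}{83058390}$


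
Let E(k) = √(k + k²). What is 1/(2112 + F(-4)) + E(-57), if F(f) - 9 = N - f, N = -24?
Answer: 1/2101 + 2*√798 ≈ 56.498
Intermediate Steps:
F(f) = -15 - f (F(f) = 9 + (-24 - f) = -15 - f)
1/(2112 + F(-4)) + E(-57) = 1/(2112 + (-15 - 1*(-4))) + √(-57*(1 - 57)) = 1/(2112 + (-15 + 4)) + √(-57*(-56)) = 1/(2112 - 11) + √3192 = 1/2101 + 2*√798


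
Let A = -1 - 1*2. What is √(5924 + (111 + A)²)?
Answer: 2*√4397 ≈ 132.62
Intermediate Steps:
A = -3 (A = -1 - 2 = -3)
√(5924 + (111 + A)²) = √(5924 + (111 - 3)²) = √(5924 + 108²) = √(5924 + 11664) = √17588 = 2*√4397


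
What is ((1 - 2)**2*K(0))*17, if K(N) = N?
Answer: 0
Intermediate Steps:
((1 - 2)**2*K(0))*17 = ((1 - 2)**2*0)*17 = ((-1)**2*0)*17 = (1*0)*17 = 0*17 = 0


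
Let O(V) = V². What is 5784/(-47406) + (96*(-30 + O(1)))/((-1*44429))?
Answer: -20833172/351033529 ≈ -0.059348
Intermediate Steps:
5784/(-47406) + (96*(-30 + O(1)))/((-1*44429)) = 5784/(-47406) + (96*(-30 + 1²))/((-1*44429)) = 5784*(-1/47406) + (96*(-30 + 1))/(-44429) = -964/7901 + (96*(-29))*(-1/44429) = -964/7901 - 2784*(-1/44429) = -964/7901 + 2784/44429 = -20833172/351033529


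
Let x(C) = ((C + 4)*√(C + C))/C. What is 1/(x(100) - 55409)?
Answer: -1385225/76753926617 - 260*√2/76753926617 ≈ -1.8052e-5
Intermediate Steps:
x(C) = √2*(4 + C)/√C (x(C) = ((4 + C)*√(2*C))/C = ((4 + C)*(√2*√C))/C = (√2*√C*(4 + C))/C = √2*(4 + C)/√C)
1/(x(100) - 55409) = 1/(√2*(4 + 100)/√100 - 55409) = 1/(√2*(⅒)*104 - 55409) = 1/(52*√2/5 - 55409) = 1/(-55409 + 52*√2/5)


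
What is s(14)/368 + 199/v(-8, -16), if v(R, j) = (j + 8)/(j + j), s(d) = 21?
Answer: 292949/368 ≈ 796.06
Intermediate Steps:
v(R, j) = (8 + j)/(2*j) (v(R, j) = (8 + j)/((2*j)) = (8 + j)*(1/(2*j)) = (8 + j)/(2*j))
s(14)/368 + 199/v(-8, -16) = 21/368 + 199/(((1/2)*(8 - 16)/(-16))) = 21*(1/368) + 199/(((1/2)*(-1/16)*(-8))) = 21/368 + 199/(1/4) = 21/368 + 199*4 = 21/368 + 796 = 292949/368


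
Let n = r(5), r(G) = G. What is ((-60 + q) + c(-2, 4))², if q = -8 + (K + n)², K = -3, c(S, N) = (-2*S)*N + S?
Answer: 2500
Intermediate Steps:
n = 5
c(S, N) = S - 2*N*S (c(S, N) = -2*N*S + S = S - 2*N*S)
q = -4 (q = -8 + (-3 + 5)² = -8 + 2² = -8 + 4 = -4)
((-60 + q) + c(-2, 4))² = ((-60 - 4) - 2*(1 - 2*4))² = (-64 - 2*(1 - 8))² = (-64 - 2*(-7))² = (-64 + 14)² = (-50)² = 2500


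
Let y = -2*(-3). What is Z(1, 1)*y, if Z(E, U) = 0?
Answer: 0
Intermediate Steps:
y = 6
Z(1, 1)*y = 0*6 = 0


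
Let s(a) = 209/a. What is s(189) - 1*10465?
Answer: -1977676/189 ≈ -10464.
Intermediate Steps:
s(189) - 1*10465 = 209/189 - 1*10465 = 209*(1/189) - 10465 = 209/189 - 10465 = -1977676/189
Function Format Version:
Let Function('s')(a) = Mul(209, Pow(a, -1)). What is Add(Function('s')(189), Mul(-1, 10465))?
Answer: Rational(-1977676, 189) ≈ -10464.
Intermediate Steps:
Add(Function('s')(189), Mul(-1, 10465)) = Add(Mul(209, Pow(189, -1)), Mul(-1, 10465)) = Add(Mul(209, Rational(1, 189)), -10465) = Add(Rational(209, 189), -10465) = Rational(-1977676, 189)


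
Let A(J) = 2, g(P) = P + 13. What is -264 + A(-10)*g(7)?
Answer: -224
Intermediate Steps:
g(P) = 13 + P
-264 + A(-10)*g(7) = -264 + 2*(13 + 7) = -264 + 2*20 = -264 + 40 = -224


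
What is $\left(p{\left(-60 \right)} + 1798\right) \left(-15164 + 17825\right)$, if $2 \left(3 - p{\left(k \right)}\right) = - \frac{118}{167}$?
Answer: $\frac{800497986}{167} \approx 4.7934 \cdot 10^{6}$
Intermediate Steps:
$p{\left(k \right)} = \frac{560}{167}$ ($p{\left(k \right)} = 3 - \frac{\left(-118\right) \frac{1}{167}}{2} = 3 - - \frac{59}{167} = 3 + \frac{59}{167} = \frac{560}{167}$)
$\left(p{\left(-60 \right)} + 1798\right) \left(-15164 + 17825\right) = \left(\frac{560}{167} + 1798\right) \left(-15164 + 17825\right) = \frac{300826}{167} \cdot 2661 = \frac{800497986}{167}$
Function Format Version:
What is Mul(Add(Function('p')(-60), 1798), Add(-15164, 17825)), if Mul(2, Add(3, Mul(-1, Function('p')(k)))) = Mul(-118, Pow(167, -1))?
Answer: Rational(800497986, 167) ≈ 4.7934e+6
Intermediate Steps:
Function('p')(k) = Rational(560, 167) (Function('p')(k) = Add(3, Mul(Rational(-1, 2), Mul(-118, Pow(167, -1)))) = Add(3, Mul(Rational(-1, 2), Mul(-118, Rational(1, 167)))) = Add(3, Mul(Rational(-1, 2), Rational(-118, 167))) = Add(3, Rational(59, 167)) = Rational(560, 167))
Mul(Add(Function('p')(-60), 1798), Add(-15164, 17825)) = Mul(Add(Rational(560, 167), 1798), Add(-15164, 17825)) = Mul(Rational(300826, 167), 2661) = Rational(800497986, 167)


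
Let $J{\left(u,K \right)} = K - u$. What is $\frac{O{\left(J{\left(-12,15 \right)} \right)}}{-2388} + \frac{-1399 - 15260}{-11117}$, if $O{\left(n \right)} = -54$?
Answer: $\frac{6730335}{4424566} \approx 1.5211$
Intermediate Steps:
$\frac{O{\left(J{\left(-12,15 \right)} \right)}}{-2388} + \frac{-1399 - 15260}{-11117} = - \frac{54}{-2388} + \frac{-1399 - 15260}{-11117} = \left(-54\right) \left(- \frac{1}{2388}\right) - - \frac{16659}{11117} = \frac{9}{398} + \frac{16659}{11117} = \frac{6730335}{4424566}$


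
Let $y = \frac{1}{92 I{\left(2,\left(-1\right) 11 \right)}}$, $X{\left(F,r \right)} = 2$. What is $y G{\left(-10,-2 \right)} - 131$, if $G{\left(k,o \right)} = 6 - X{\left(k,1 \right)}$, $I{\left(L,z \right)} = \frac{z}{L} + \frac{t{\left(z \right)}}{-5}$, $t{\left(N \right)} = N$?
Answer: $- \frac{99439}{759} \approx -131.01$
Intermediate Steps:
$I{\left(L,z \right)} = - \frac{z}{5} + \frac{z}{L}$ ($I{\left(L,z \right)} = \frac{z}{L} + \frac{z}{-5} = \frac{z}{L} + z \left(- \frac{1}{5}\right) = \frac{z}{L} - \frac{z}{5} = - \frac{z}{5} + \frac{z}{L}$)
$G{\left(k,o \right)} = 4$ ($G{\left(k,o \right)} = 6 - 2 = 4$)
$y = - \frac{5}{1518}$ ($y = \frac{1}{92 \left(- \frac{\left(-1\right) 11}{5} + \frac{\left(-1\right) 11}{2}\right)} = \frac{1}{92 \left(\left(- \frac{1}{5}\right) \left(-11\right) - \frac{11}{2}\right)} = \frac{1}{92 \left(\frac{11}{5} - \frac{11}{2}\right)} = \frac{1}{92 \left(- \frac{33}{10}\right)} = \frac{1}{92} \left(- \frac{10}{33}\right) = - \frac{5}{1518} \approx -0.0032938$)
$y G{\left(-10,-2 \right)} - 131 = \left(- \frac{5}{1518}\right) 4 - 131 = - \frac{10}{759} - 131 = - \frac{99439}{759}$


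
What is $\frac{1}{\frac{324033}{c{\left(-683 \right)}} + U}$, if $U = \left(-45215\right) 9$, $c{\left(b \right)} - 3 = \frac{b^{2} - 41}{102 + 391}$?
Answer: $- \frac{467927}{190256125476} \approx -2.4595 \cdot 10^{-6}$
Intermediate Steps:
$c{\left(b \right)} = \frac{1438}{493} + \frac{b^{2}}{493}$ ($c{\left(b \right)} = 3 + \frac{b^{2} - 41}{102 + 391} = 3 + \frac{-41 + b^{2}}{493} = 3 + \left(-41 + b^{2}\right) \frac{1}{493} = 3 + \left(- \frac{41}{493} + \frac{b^{2}}{493}\right) = \frac{1438}{493} + \frac{b^{2}}{493}$)
$U = -406935$
$\frac{1}{\frac{324033}{c{\left(-683 \right)}} + U} = \frac{1}{\frac{324033}{\frac{1438}{493} + \frac{\left(-683\right)^{2}}{493}} - 406935} = \frac{1}{\frac{324033}{\frac{1438}{493} + \frac{1}{493} \cdot 466489} - 406935} = \frac{1}{\frac{324033}{\frac{1438}{493} + \frac{466489}{493}} - 406935} = \frac{1}{\frac{324033}{\frac{467927}{493}} - 406935} = \frac{1}{324033 \cdot \frac{493}{467927} - 406935} = \frac{1}{\frac{159748269}{467927} - 406935} = \frac{1}{- \frac{190256125476}{467927}} = - \frac{467927}{190256125476}$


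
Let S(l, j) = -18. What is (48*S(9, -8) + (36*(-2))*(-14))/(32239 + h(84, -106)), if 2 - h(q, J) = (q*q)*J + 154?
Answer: 144/780023 ≈ 0.00018461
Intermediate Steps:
h(q, J) = -152 - J*q**2 (h(q, J) = 2 - ((q*q)*J + 154) = 2 - (q**2*J + 154) = 2 - (J*q**2 + 154) = 2 - (154 + J*q**2) = 2 + (-154 - J*q**2) = -152 - J*q**2)
(48*S(9, -8) + (36*(-2))*(-14))/(32239 + h(84, -106)) = (48*(-18) + (36*(-2))*(-14))/(32239 + (-152 - 1*(-106)*84**2)) = (-864 - 72*(-14))/(32239 + (-152 - 1*(-106)*7056)) = (-864 + 1008)/(32239 + (-152 + 747936)) = 144/(32239 + 747784) = 144/780023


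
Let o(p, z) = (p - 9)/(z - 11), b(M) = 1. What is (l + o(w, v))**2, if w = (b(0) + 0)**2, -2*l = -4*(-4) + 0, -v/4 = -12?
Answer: 92416/1369 ≈ 67.506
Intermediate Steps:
v = 48 (v = -4*(-12) = 48)
l = -8 (l = -(-4*(-4) + 0)/2 = -(16 + 0)/2 = -1/2*16 = -8)
w = 1 (w = (1 + 0)**2 = 1**2 = 1)
o(p, z) = (-9 + p)/(-11 + z)
(l + o(w, v))**2 = (-8 + (-9 + 1)/(-11 + 48))**2 = (-8 - 8/37)**2 = (-304/37)**2 = 92416/1369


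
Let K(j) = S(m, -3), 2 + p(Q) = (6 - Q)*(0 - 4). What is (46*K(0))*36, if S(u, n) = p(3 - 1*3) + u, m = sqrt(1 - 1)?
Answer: -43056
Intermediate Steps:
m = 0 (m = sqrt(0) = 0)
p(Q) = -26 + 4*Q (p(Q) = -2 + (6 - Q)*(0 - 4) = -2 + (6 - Q)*(-4) = -2 + (-24 + 4*Q) = -26 + 4*Q)
S(u, n) = -26 + u (S(u, n) = (-26 + 4*(3 - 1*3)) + u = (-26 + 4*(3 - 3)) + u = (-26 + 4*0) + u = (-26 + 0) + u = -26 + u)
K(j) = -26 (K(j) = -26 + 0 = -26)
(46*K(0))*36 = (46*(-26))*36 = -1196*36 = -43056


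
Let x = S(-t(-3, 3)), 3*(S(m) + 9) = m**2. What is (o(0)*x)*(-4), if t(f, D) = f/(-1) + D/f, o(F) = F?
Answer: 0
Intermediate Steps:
t(f, D) = -f + D/f (t(f, D) = f*(-1) + D/f = -f + D/f)
S(m) = -9 + m**2/3
x = -23/3 (x = -9 + (-(-1*(-3) + 3/(-3)))**2/3 = -9 + (-(3 + 3*(-1/3)))**2/3 = -9 + (-(3 - 1))**2/3 = -9 + (-1*2)**2/3 = -9 + (1/3)*(-2)**2 = -9 + (1/3)*4 = -9 + 4/3 = -23/3 ≈ -7.6667)
(o(0)*x)*(-4) = (0*(-23/3))*(-4) = 0*(-4) = 0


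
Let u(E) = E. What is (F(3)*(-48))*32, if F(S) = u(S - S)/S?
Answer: 0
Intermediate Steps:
F(S) = 0 (F(S) = (S - S)/S = 0/S = 0)
(F(3)*(-48))*32 = (0*(-48))*32 = 0*32 = 0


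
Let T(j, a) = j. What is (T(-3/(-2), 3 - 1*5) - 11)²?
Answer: 361/4 ≈ 90.250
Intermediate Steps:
(T(-3/(-2), 3 - 1*5) - 11)² = (-3/(-2) - 11)² = (-3*(-½) - 11)² = (3/2 - 11)² = (-19/2)² = 361/4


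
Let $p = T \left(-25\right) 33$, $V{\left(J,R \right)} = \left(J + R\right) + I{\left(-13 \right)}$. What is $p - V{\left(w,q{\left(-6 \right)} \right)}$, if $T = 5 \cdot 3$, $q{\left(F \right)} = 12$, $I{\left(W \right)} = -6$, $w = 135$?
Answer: $-12516$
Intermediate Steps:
$T = 15$
$V{\left(J,R \right)} = -6 + J + R$ ($V{\left(J,R \right)} = \left(J + R\right) - 6 = -6 + J + R$)
$p = -12375$ ($p = 15 \left(-25\right) 33 = \left(-375\right) 33 = -12375$)
$p - V{\left(w,q{\left(-6 \right)} \right)} = -12375 - \left(-6 + 135 + 12\right) = -12375 - 141 = -12516$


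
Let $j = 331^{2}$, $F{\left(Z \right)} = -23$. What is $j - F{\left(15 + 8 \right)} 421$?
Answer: $119244$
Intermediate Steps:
$j = 109561$
$j - F{\left(15 + 8 \right)} 421 = 109561 - \left(-23\right) 421 = 109561 - -9683 = 109561 + 9683 = 119244$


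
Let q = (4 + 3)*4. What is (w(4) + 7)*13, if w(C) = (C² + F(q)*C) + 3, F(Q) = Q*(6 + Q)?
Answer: 49842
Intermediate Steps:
q = 28 (q = 7*4 = 28)
w(C) = 3 + C² + 952*C (w(C) = (C² + (28*(6 + 28))*C) + 3 = (C² + (28*34)*C) + 3 = (C² + 952*C) + 3 = 3 + C² + 952*C)
(w(4) + 7)*13 = ((3 + 4² + 952*4) + 7)*13 = ((3 + 16 + 3808) + 7)*13 = (3827 + 7)*13 = 3834*13 = 49842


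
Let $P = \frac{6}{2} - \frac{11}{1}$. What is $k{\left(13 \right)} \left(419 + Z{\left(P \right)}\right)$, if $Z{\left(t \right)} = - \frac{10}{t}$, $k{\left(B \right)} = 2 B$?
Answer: $\frac{21853}{2} \approx 10927.0$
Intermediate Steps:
$P = -8$ ($P = 6 \cdot \frac{1}{2} - 11 = 3 - 11 = -8$)
$k{\left(13 \right)} \left(419 + Z{\left(P \right)}\right) = 2 \cdot 13 \left(419 - \frac{10}{-8}\right) = 26 \left(419 - - \frac{5}{4}\right) = 26 \left(419 + \frac{5}{4}\right) = 26 \cdot \frac{1681}{4} = \frac{21853}{2}$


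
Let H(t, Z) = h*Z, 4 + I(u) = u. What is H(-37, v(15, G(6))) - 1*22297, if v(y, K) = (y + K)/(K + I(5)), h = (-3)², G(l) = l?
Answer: -22270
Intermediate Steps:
I(u) = -4 + u
h = 9
v(y, K) = (K + y)/(1 + K) (v(y, K) = (y + K)/(K + (-4 + 5)) = (K + y)/(K + 1) = (K + y)/(1 + K))
H(t, Z) = 9*Z
H(-37, v(15, G(6))) - 1*22297 = 9*((6 + 15)/(1 + 6)) - 1*22297 = 9*(21/7) - 22297 = 9*((⅐)*21) - 22297 = 9*3 - 22297 = 27 - 22297 = -22270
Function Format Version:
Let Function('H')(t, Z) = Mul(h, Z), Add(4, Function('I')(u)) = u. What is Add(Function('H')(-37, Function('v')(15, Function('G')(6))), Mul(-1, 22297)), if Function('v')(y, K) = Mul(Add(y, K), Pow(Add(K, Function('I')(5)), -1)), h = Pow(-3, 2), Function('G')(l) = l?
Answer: -22270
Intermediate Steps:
Function('I')(u) = Add(-4, u)
h = 9
Function('v')(y, K) = Mul(Pow(Add(1, K), -1), Add(K, y)) (Function('v')(y, K) = Mul(Add(y, K), Pow(Add(K, Add(-4, 5)), -1)) = Mul(Add(K, y), Pow(Add(K, 1), -1)) = Mul(Add(K, y), Pow(Add(1, K), -1)) = Mul(Pow(Add(1, K), -1), Add(K, y)))
Function('H')(t, Z) = Mul(9, Z)
Add(Function('H')(-37, Function('v')(15, Function('G')(6))), Mul(-1, 22297)) = Add(Mul(9, Mul(Pow(Add(1, 6), -1), Add(6, 15))), Mul(-1, 22297)) = Add(Mul(9, Mul(Pow(7, -1), 21)), -22297) = Add(Mul(9, Mul(Rational(1, 7), 21)), -22297) = Add(Mul(9, 3), -22297) = Add(27, -22297) = -22270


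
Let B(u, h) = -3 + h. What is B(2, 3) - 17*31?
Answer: -527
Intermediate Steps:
B(2, 3) - 17*31 = (-3 + 3) - 17*31 = 0 - 527 = -527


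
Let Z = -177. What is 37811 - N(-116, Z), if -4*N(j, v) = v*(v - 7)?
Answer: 45953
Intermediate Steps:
N(j, v) = -v*(-7 + v)/4 (N(j, v) = -v*(v - 7)/4 = -v*(-7 + v)/4)
37811 - N(-116, Z) = 37811 - (-177)*(7 - 1*(-177))/4 = 37811 - (-177)*(7 + 177)/4 = 37811 - (-177)*184/4 = 37811 - 1*(-8142) = 37811 + 8142 = 45953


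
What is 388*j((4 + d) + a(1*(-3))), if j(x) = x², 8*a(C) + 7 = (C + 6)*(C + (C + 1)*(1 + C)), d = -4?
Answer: 97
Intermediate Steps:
a(C) = -7/8 + (6 + C)*(C + (1 + C)²)/8 (a(C) = -7/8 + ((C + 6)*(C + (C + 1)*(1 + C)))/8 = -7/8 + ((6 + C)*(C + (1 + C)*(1 + C)))/8 = -7/8 + ((6 + C)*(C + (1 + C)²))/8 = -7/8 + (6 + C)*(C + (1 + C)²)/8)
388*j((4 + d) + a(1*(-3))) = 388*((4 - 4) + (-⅛ + (1*(-3))³/8 + 9*(1*(-3))²/8 + 19*(1*(-3))/8))² = 388*(0 + (-⅛ + (⅛)*(-3)³ + (9/8)*(-3)² + (19/8)*(-3)))² = 388*(0 + (-⅛ + (⅛)*(-27) + (9/8)*9 - 57/8))² = 388*(0 + (-⅛ - 27/8 + 81/8 - 57/8))² = 388*(0 - ½)² = 388*(-½)² = 388*(¼) = 97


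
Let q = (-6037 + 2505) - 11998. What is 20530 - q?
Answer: 36060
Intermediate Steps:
q = -15530 (q = -3532 - 11998 = -15530)
20530 - q = 20530 - 1*(-15530) = 20530 + 15530 = 36060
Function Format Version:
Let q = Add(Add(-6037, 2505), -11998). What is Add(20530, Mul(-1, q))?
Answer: 36060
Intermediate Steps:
q = -15530 (q = Add(-3532, -11998) = -15530)
Add(20530, Mul(-1, q)) = Add(20530, Mul(-1, -15530)) = Add(20530, 15530) = 36060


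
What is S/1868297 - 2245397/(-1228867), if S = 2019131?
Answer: 6676311933486/2295888529499 ≈ 2.9079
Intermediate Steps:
S/1868297 - 2245397/(-1228867) = 2019131/1868297 - 2245397/(-1228867) = 2019131*(1/1868297) - 2245397*(-1/1228867) = 2019131/1868297 + 2245397/1228867 = 6676311933486/2295888529499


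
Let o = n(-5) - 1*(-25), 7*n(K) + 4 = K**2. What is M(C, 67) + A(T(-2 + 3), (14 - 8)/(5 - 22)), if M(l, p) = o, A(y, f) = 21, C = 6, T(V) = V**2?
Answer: 49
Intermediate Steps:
n(K) = -4/7 + K**2/7
o = 28 (o = (-4/7 + (1/7)*(-5)**2) - 1*(-25) = (-4/7 + (1/7)*25) + 25 = (-4/7 + 25/7) + 25 = 3 + 25 = 28)
M(l, p) = 28
M(C, 67) + A(T(-2 + 3), (14 - 8)/(5 - 22)) = 28 + 21 = 49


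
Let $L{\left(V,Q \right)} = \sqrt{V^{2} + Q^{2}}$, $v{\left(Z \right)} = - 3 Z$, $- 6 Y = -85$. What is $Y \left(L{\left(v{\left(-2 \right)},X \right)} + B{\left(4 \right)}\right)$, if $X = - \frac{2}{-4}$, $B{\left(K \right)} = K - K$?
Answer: $\frac{85 \sqrt{145}}{12} \approx 85.295$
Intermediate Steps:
$Y = \frac{85}{6}$ ($Y = \left(- \frac{1}{6}\right) \left(-85\right) = \frac{85}{6} \approx 14.167$)
$B{\left(K \right)} = 0$
$X = \frac{1}{2}$ ($X = \left(-2\right) \left(- \frac{1}{4}\right) = \frac{1}{2} \approx 0.5$)
$L{\left(V,Q \right)} = \sqrt{Q^{2} + V^{2}}$
$Y \left(L{\left(v{\left(-2 \right)},X \right)} + B{\left(4 \right)}\right) = \frac{85 \left(\sqrt{\left(\frac{1}{2}\right)^{2} + \left(\left(-3\right) \left(-2\right)\right)^{2}} + 0\right)}{6} = \frac{85 \left(\sqrt{\frac{1}{4} + 6^{2}} + 0\right)}{6} = \frac{85 \left(\sqrt{\frac{1}{4} + 36} + 0\right)}{6} = \frac{85 \left(\sqrt{\frac{145}{4}} + 0\right)}{6} = \frac{85 \left(\frac{\sqrt{145}}{2} + 0\right)}{6} = \frac{85 \frac{\sqrt{145}}{2}}{6} = \frac{85 \sqrt{145}}{12}$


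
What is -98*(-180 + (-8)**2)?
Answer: 11368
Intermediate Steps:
-98*(-180 + (-8)**2) = -98*(-180 + 64) = -98*(-116) = 11368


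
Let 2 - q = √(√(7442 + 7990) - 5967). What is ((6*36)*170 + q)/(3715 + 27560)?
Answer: 36722/31275 - √(-5967 + 2*√3858)/31275 ≈ 1.1742 - 0.0024441*I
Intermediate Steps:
q = 2 - √(-5967 + 2*√3858) (q = 2 - √(√(7442 + 7990) - 5967) = 2 - √(√15432 - 5967) = 2 - √(2*√3858 - 5967) = 2 - √(-5967 + 2*√3858) ≈ 2.0 - 76.438*I)
((6*36)*170 + q)/(3715 + 27560) = ((6*36)*170 + (2 - √(-5967 + 2*√3858)))/(3715 + 27560) = (216*170 + (2 - √(-5967 + 2*√3858)))/31275 = (36720 + (2 - √(-5967 + 2*√3858)))*(1/31275) = (36722 - √(-5967 + 2*√3858))*(1/31275) = 36722/31275 - √(-5967 + 2*√3858)/31275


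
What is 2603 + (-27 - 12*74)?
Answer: 1688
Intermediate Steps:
2603 + (-27 - 12*74) = 2603 + (-27 - 888) = 2603 - 915 = 1688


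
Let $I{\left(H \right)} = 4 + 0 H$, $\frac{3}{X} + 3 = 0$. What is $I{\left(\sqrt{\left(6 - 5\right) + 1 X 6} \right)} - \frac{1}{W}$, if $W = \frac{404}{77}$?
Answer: $\frac{1539}{404} \approx 3.8094$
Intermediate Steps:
$X = -1$ ($X = \frac{3}{-3 + 0} = \frac{3}{-3} = 3 \left(- \frac{1}{3}\right) = -1$)
$I{\left(H \right)} = 4$ ($I{\left(H \right)} = 4 + 0 = 4$)
$W = \frac{404}{77}$ ($W = 404 \cdot \frac{1}{77} = \frac{404}{77} \approx 5.2467$)
$I{\left(\sqrt{\left(6 - 5\right) + 1 X 6} \right)} - \frac{1}{W} = 4 - \frac{1}{\frac{404}{77}} = 4 - \frac{77}{404} = \frac{1539}{404}$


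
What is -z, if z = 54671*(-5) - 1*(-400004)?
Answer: -126649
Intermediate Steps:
z = 126649 (z = -273355 + 400004 = 126649)
-z = -1*126649 = -126649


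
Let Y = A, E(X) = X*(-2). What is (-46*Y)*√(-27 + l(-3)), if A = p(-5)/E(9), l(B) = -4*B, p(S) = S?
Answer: -115*I*√15/9 ≈ -49.488*I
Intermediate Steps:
E(X) = -2*X
A = 5/18 (A = -5/((-2*9)) = -5/(-18) = -5*(-1/18) = 5/18 ≈ 0.27778)
Y = 5/18 ≈ 0.27778
(-46*Y)*√(-27 + l(-3)) = (-46*5/18)*√(-27 - 4*(-3)) = -115*√(-27 + 12)/9 = -115*I*√15/9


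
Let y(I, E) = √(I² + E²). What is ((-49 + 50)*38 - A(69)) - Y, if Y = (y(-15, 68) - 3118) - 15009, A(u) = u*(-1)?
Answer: 18234 - √4849 ≈ 18164.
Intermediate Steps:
y(I, E) = √(E² + I²)
A(u) = -u
Y = -18127 + √4849 (Y = (√(68² + (-15)²) - 3118) - 15009 = (√(4624 + 225) - 3118) - 15009 = (√4849 - 3118) - 15009 = (-3118 + √4849) - 15009 = -18127 + √4849 ≈ -18057.)
((-49 + 50)*38 - A(69)) - Y = ((-49 + 50)*38 - (-1)*69) - (-18127 + √4849) = (1*38 - 1*(-69)) + (18127 - √4849) = (38 + 69) + (18127 - √4849) = 107 + (18127 - √4849) = 18234 - √4849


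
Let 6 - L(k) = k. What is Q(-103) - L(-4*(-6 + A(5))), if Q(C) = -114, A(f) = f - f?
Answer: -96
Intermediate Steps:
A(f) = 0
L(k) = 6 - k
Q(-103) - L(-4*(-6 + A(5))) = -114 - (6 - (-4)*(-6 + 0)) = -114 - (6 - (-4)*(-6)) = -114 - (6 - 1*24) = -114 - (6 - 24) = -114 - 1*(-18) = -114 + 18 = -96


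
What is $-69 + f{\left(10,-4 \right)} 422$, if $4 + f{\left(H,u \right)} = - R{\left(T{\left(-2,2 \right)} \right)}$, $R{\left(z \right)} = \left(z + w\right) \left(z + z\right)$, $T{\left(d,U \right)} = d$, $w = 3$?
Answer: $-69$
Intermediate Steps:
$R{\left(z \right)} = 2 z \left(3 + z\right)$ ($R{\left(z \right)} = \left(z + 3\right) \left(z + z\right) = \left(3 + z\right) 2 z = 2 z \left(3 + z\right)$)
$f{\left(H,u \right)} = 0$ ($f{\left(H,u \right)} = -4 - 2 \left(-2\right) \left(3 - 2\right) = -4 - 2 \left(-2\right) 1 = -4 - -4 = -4 + 4 = 0$)
$-69 + f{\left(10,-4 \right)} 422 = -69 + 0 \cdot 422 = -69 + 0 = -69$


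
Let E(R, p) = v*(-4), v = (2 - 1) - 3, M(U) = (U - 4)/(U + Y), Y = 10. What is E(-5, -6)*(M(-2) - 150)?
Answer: -1206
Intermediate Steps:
M(U) = (-4 + U)/(10 + U) (M(U) = (U - 4)/(U + 10) = (-4 + U)/(10 + U))
v = -2 (v = 1 - 3 = -2)
E(R, p) = 8 (E(R, p) = -2*(-4) = 8)
E(-5, -6)*(M(-2) - 150) = 8*((-4 - 2)/(10 - 2) - 150) = 8*(-6/8 - 150) = 8*((⅛)*(-6) - 150) = 8*(-¾ - 150) = 8*(-603/4) = -1206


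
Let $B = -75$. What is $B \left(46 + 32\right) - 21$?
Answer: $-5871$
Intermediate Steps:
$B \left(46 + 32\right) - 21 = - 75 \left(46 + 32\right) - 21 = \left(-75\right) 78 - 21 = -5850 - 21 = -5871$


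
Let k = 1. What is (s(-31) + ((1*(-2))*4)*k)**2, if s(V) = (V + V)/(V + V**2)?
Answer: 14641/225 ≈ 65.071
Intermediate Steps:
s(V) = 2*V/(V + V**2) (s(V) = (2*V)/(V + V**2) = 2*V/(V + V**2))
(s(-31) + ((1*(-2))*4)*k)**2 = (2/(1 - 31) + ((1*(-2))*4)*1)**2 = (2/(-30) - 2*4*1)**2 = (2*(-1/30) - 8*1)**2 = (-1/15 - 8)**2 = (-121/15)**2 = 14641/225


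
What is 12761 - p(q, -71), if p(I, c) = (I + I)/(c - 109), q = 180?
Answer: 12763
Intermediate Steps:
p(I, c) = 2*I/(-109 + c) (p(I, c) = (2*I)/(-109 + c) = 2*I/(-109 + c))
12761 - p(q, -71) = 12761 - 2*180/(-109 - 71) = 12761 - 2*180/(-180) = 12761 - 2*180*(-1)/180 = 12761 - 1*(-2) = 12761 + 2 = 12763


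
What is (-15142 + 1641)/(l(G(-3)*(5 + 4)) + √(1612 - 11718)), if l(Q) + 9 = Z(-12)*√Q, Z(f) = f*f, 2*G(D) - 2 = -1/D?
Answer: -13501/(-9 + 72*√42 + I*√10106) ≈ -28.145 + 6.1829*I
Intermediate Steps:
G(D) = 1 - 1/(2*D) (G(D) = 1 + (-1/D)/2 = 1 - 1/(2*D))
Z(f) = f²
l(Q) = -9 + 144*√Q (l(Q) = -9 + (-12)²*√Q = -9 + 144*√Q)
(-15142 + 1641)/(l(G(-3)*(5 + 4)) + √(1612 - 11718)) = (-15142 + 1641)/((-9 + 144*√(((-½ - 3)/(-3))*(5 + 4))) + √(1612 - 11718)) = -13501/((-9 + 144*√(-⅓*(-7/2)*9)) + √(-10106)) = -13501/((-9 + 144*√((7/6)*9)) + I*√10106) = -13501/((-9 + 144*√(21/2)) + I*√10106) = -13501/((-9 + 144*(√42/2)) + I*√10106) = -13501/((-9 + 72*√42) + I*√10106) = -13501/(-9 + 72*√42 + I*√10106)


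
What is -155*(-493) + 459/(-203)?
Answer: 15511786/203 ≈ 76413.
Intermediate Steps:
-155*(-493) + 459/(-203) = 76415 + 459*(-1/203) = 76415 - 459/203 = 15511786/203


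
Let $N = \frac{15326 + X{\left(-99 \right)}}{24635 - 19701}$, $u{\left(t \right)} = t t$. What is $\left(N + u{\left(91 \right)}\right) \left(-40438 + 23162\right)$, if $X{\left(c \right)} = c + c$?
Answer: $- \frac{353066001316}{2467} \approx -1.4312 \cdot 10^{8}$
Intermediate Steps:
$X{\left(c \right)} = 2 c$
$u{\left(t \right)} = t^{2}$
$N = \frac{7564}{2467}$ ($N = \frac{15326 + 2 \left(-99\right)}{24635 - 19701} = \frac{15326 - 198}{4934} = 15128 \cdot \frac{1}{4934} = \frac{7564}{2467} \approx 3.0661$)
$\left(N + u{\left(91 \right)}\right) \left(-40438 + 23162\right) = \left(\frac{7564}{2467} + 91^{2}\right) \left(-40438 + 23162\right) = \left(\frac{7564}{2467} + 8281\right) \left(-17276\right) = \frac{20436791}{2467} \left(-17276\right) = - \frac{353066001316}{2467}$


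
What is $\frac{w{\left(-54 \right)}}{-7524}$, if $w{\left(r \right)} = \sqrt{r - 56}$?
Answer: $- \frac{i \sqrt{110}}{7524} \approx - 0.001394 i$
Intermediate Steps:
$w{\left(r \right)} = \sqrt{-56 + r}$
$\frac{w{\left(-54 \right)}}{-7524} = \frac{\sqrt{-56 - 54}}{-7524} = \sqrt{-110} \left(- \frac{1}{7524}\right) = i \sqrt{110} \left(- \frac{1}{7524}\right) = - \frac{i \sqrt{110}}{7524}$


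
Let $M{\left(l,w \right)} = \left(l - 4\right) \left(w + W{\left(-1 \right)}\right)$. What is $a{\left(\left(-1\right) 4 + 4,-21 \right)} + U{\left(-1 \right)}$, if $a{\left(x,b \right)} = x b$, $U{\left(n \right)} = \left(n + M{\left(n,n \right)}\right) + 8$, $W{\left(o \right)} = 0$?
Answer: $12$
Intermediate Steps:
$M{\left(l,w \right)} = w \left(-4 + l\right)$ ($M{\left(l,w \right)} = \left(l - 4\right) \left(w + 0\right) = \left(-4 + l\right) w = w \left(-4 + l\right)$)
$U{\left(n \right)} = 8 + n + n \left(-4 + n\right)$ ($U{\left(n \right)} = \left(n + n \left(-4 + n\right)\right) + 8 = 8 + n + n \left(-4 + n\right)$)
$a{\left(x,b \right)} = b x$
$a{\left(\left(-1\right) 4 + 4,-21 \right)} + U{\left(-1 \right)} = - 21 \left(\left(-1\right) 4 + 4\right) + \left(8 + \left(-1\right)^{2} - -3\right) = - 21 \left(-4 + 4\right) + \left(8 + 1 + 3\right) = \left(-21\right) 0 + 12 = 0 + 12 = 12$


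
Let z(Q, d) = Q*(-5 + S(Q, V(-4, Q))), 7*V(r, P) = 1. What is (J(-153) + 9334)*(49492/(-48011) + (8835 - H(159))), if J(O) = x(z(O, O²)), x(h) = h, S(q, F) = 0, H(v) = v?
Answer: 4206172340456/48011 ≈ 8.7609e+7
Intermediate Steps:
V(r, P) = ⅐ (V(r, P) = (⅐)*1 = ⅐)
z(Q, d) = -5*Q (z(Q, d) = Q*(-5 + 0) = Q*(-5) = -5*Q)
J(O) = -5*O
(J(-153) + 9334)*(49492/(-48011) + (8835 - H(159))) = (-5*(-153) + 9334)*(49492/(-48011) + (8835 - 1*159)) = (765 + 9334)*(49492*(-1/48011) + (8835 - 159)) = 10099*(-49492/48011 + 8676) = 10099*(416493944/48011) = 4206172340456/48011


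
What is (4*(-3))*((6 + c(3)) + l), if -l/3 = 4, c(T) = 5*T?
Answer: -108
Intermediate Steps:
l = -12 (l = -3*4 = -12)
(4*(-3))*((6 + c(3)) + l) = (4*(-3))*((6 + 5*3) - 12) = -12*((6 + 15) - 12) = -12*(21 - 12) = -12*9 = -108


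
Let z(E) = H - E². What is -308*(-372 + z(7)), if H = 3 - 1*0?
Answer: 128744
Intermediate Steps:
H = 3 (H = 3 + 0 = 3)
z(E) = 3 - E²
-308*(-372 + z(7)) = -308*(-372 + (3 - 1*7²)) = -308*(-372 + (3 - 1*49)) = -308*(-372 + (3 - 49)) = -308*(-372 - 46) = -308*(-418) = 128744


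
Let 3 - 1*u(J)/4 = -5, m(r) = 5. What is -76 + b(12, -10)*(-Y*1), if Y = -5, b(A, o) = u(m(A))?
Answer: 84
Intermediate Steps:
u(J) = 32 (u(J) = 12 - 4*(-5) = 12 + 20 = 32)
b(A, o) = 32
-76 + b(12, -10)*(-Y*1) = -76 + 32*(-1*(-5)*1) = -76 + 32*(5*1) = -76 + 32*5 = -76 + 160 = 84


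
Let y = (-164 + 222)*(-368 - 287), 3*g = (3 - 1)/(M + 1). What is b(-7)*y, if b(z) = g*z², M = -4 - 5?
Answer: 930755/6 ≈ 1.5513e+5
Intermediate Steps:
M = -9
g = -1/12 (g = ((3 - 1)/(-9 + 1))/3 = (2/(-8))/3 = (2*(-⅛))/3 = (⅓)*(-¼) = -1/12 ≈ -0.083333)
y = -37990 (y = 58*(-655) = -37990)
b(z) = -z²/12
b(-7)*y = -1/12*(-7)²*(-37990) = -1/12*49*(-37990) = -49/12*(-37990) = 930755/6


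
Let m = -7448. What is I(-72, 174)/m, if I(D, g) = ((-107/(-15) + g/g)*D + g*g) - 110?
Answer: -73951/18620 ≈ -3.9716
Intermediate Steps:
I(D, g) = -110 + g² + 122*D/15 (I(D, g) = ((-107*(-1/15) + 1)*D + g²) - 110 = ((107/15 + 1)*D + g²) - 110 = (122*D/15 + g²) - 110 = (g² + 122*D/15) - 110 = -110 + g² + 122*D/15)
I(-72, 174)/m = (-110 + 174² + (122/15)*(-72))/(-7448) = (-110 + 30276 - 2928/5)*(-1/7448) = (147902/5)*(-1/7448) = -73951/18620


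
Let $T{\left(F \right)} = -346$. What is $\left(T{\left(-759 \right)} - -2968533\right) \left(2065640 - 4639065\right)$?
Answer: $-7638406630475$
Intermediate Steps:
$\left(T{\left(-759 \right)} - -2968533\right) \left(2065640 - 4639065\right) = \left(-346 - -2968533\right) \left(2065640 - 4639065\right) = \left(-346 + 2968533\right) \left(-2573425\right) = 2968187 \left(-2573425\right) = -7638406630475$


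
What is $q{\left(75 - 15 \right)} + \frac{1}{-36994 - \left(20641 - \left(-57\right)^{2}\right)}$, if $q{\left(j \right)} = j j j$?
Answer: $\frac{11747375999}{54386} \approx 2.16 \cdot 10^{5}$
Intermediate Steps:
$q{\left(j \right)} = j^{3}$ ($q{\left(j \right)} = j^{2} j = j^{3}$)
$q{\left(75 - 15 \right)} + \frac{1}{-36994 - \left(20641 - \left(-57\right)^{2}\right)} = \left(75 - 15\right)^{3} + \frac{1}{-36994 - \left(20641 - \left(-57\right)^{2}\right)} = 60^{3} + \frac{1}{-36994 + \left(-20641 + 3249\right)} = 216000 + \frac{1}{-36994 - 17392} = 216000 + \frac{1}{-54386} = 216000 - \frac{1}{54386} = \frac{11747375999}{54386}$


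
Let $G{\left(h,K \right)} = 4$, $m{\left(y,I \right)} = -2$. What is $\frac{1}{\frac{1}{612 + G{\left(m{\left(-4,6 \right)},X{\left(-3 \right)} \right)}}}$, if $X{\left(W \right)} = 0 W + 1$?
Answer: $616$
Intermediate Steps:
$X{\left(W \right)} = 1$ ($X{\left(W \right)} = 0 + 1 = 1$)
$\frac{1}{\frac{1}{612 + G{\left(m{\left(-4,6 \right)},X{\left(-3 \right)} \right)}}} = \frac{1}{\frac{1}{612 + 4}} = \frac{1}{\frac{1}{616}} = 616$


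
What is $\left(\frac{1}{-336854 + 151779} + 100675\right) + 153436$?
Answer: $\frac{47029593324}{185075} \approx 2.5411 \cdot 10^{5}$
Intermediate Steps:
$\left(\frac{1}{-336854 + 151779} + 100675\right) + 153436 = \left(\frac{1}{-185075} + 100675\right) + 153436 = \left(- \frac{1}{185075} + 100675\right) + 153436 = \frac{18632425624}{185075} + 153436 = \frac{47029593324}{185075}$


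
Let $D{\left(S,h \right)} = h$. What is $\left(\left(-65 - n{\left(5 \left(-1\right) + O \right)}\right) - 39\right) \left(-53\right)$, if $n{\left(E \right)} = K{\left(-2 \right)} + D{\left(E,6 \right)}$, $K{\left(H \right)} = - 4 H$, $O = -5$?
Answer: $6254$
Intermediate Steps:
$n{\left(E \right)} = 14$ ($n{\left(E \right)} = \left(-4\right) \left(-2\right) + 6 = 8 + 6 = 14$)
$\left(\left(-65 - n{\left(5 \left(-1\right) + O \right)}\right) - 39\right) \left(-53\right) = \left(\left(-65 - 14\right) - 39\right) \left(-53\right) = \left(-79 - 39\right) \left(-53\right) = \left(-118\right) \left(-53\right) = 6254$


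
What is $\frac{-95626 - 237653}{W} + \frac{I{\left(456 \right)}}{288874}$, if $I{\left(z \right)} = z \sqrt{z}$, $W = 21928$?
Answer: $- \frac{333279}{21928} + \frac{456 \sqrt{114}}{144437} \approx -15.165$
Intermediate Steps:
$I{\left(z \right)} = z^{\frac{3}{2}}$
$\frac{-95626 - 237653}{W} + \frac{I{\left(456 \right)}}{288874} = \frac{-95626 - 237653}{21928} + \frac{456^{\frac{3}{2}}}{288874} = \left(-333279\right) \frac{1}{21928} + 912 \sqrt{114} \cdot \frac{1}{288874} = - \frac{333279}{21928} + \frac{456 \sqrt{114}}{144437}$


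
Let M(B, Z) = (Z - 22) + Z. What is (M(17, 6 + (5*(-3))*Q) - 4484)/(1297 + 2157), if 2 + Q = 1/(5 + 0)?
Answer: -2220/1727 ≈ -1.2855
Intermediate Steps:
Q = -9/5 (Q = -2 + 1/(5 + 0) = -2 + 1/5 = -2 + ⅕ = -9/5 ≈ -1.8000)
M(B, Z) = -22 + 2*Z (M(B, Z) = (-22 + Z) + Z = -22 + 2*Z)
(M(17, 6 + (5*(-3))*Q) - 4484)/(1297 + 2157) = ((-22 + 2*(6 + (5*(-3))*(-9/5))) - 4484)/(1297 + 2157) = ((-22 + 2*(6 - 15*(-9/5))) - 4484)/3454 = ((-22 + 2*(6 + 27)) - 4484)*(1/3454) = ((-22 + 2*33) - 4484)*(1/3454) = ((-22 + 66) - 4484)*(1/3454) = (44 - 4484)*(1/3454) = -4440*1/3454 = -2220/1727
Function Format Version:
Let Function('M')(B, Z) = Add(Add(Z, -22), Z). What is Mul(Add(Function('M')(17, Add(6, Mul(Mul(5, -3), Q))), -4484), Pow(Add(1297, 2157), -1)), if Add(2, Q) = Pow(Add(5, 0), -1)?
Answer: Rational(-2220, 1727) ≈ -1.2855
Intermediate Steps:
Q = Rational(-9, 5) (Q = Add(-2, Pow(Add(5, 0), -1)) = Add(-2, Pow(5, -1)) = Add(-2, Rational(1, 5)) = Rational(-9, 5) ≈ -1.8000)
Function('M')(B, Z) = Add(-22, Mul(2, Z)) (Function('M')(B, Z) = Add(Add(-22, Z), Z) = Add(-22, Mul(2, Z)))
Mul(Add(Function('M')(17, Add(6, Mul(Mul(5, -3), Q))), -4484), Pow(Add(1297, 2157), -1)) = Mul(Add(Add(-22, Mul(2, Add(6, Mul(Mul(5, -3), Rational(-9, 5))))), -4484), Pow(Add(1297, 2157), -1)) = Mul(Add(Add(-22, Mul(2, Add(6, Mul(-15, Rational(-9, 5))))), -4484), Pow(3454, -1)) = Mul(Add(Add(-22, Mul(2, Add(6, 27))), -4484), Rational(1, 3454)) = Mul(Add(Add(-22, Mul(2, 33)), -4484), Rational(1, 3454)) = Mul(Add(Add(-22, 66), -4484), Rational(1, 3454)) = Mul(Add(44, -4484), Rational(1, 3454)) = Mul(-4440, Rational(1, 3454)) = Rational(-2220, 1727)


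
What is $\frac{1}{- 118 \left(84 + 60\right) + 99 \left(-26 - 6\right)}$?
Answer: $- \frac{1}{20160} \approx -4.9603 \cdot 10^{-5}$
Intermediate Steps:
$\frac{1}{- 118 \left(84 + 60\right) + 99 \left(-26 - 6\right)} = \frac{1}{\left(-118\right) 144 + 99 \left(-32\right)} = \frac{1}{-16992 - 3168} = \frac{1}{-20160} = - \frac{1}{20160}$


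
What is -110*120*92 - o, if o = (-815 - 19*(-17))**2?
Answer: -1456464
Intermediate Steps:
o = 242064 (o = (-815 + 323)**2 = (-492)**2 = 242064)
-110*120*92 - o = -110*120*92 - 1*242064 = -13200*92 - 242064 = -1214400 - 242064 = -1456464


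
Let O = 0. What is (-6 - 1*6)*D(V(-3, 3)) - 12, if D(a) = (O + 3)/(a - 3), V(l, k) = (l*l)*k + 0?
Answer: -27/2 ≈ -13.500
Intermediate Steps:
V(l, k) = k*l² (V(l, k) = l²*k + 0 = k*l² + 0 = k*l²)
D(a) = 3/(-3 + a) (D(a) = (0 + 3)/(a - 3) = 3/(-3 + a))
(-6 - 1*6)*D(V(-3, 3)) - 12 = (-6 - 1*6)*(3/(-3 + 3*(-3)²)) - 12 = (-6 - 6)*(3/(-3 + 3*9)) - 12 = -36/(-3 + 27) - 12 = -36/24 - 12 = -12*⅛ - 12 = -3/2 - 12 = -27/2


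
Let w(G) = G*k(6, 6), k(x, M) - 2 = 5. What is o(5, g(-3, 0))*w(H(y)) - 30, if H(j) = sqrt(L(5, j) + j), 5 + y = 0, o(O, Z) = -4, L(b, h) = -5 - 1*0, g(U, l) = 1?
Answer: -30 - 28*I*sqrt(10) ≈ -30.0 - 88.544*I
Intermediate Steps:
k(x, M) = 7 (k(x, M) = 2 + 5 = 7)
L(b, h) = -5 (L(b, h) = -5 + 0 = -5)
y = -5 (y = -5 + 0 = -5)
H(j) = sqrt(-5 + j)
w(G) = 7*G (w(G) = G*7 = 7*G)
o(5, g(-3, 0))*w(H(y)) - 30 = -28*sqrt(-5 - 5) - 30 = -28*sqrt(-10) - 30 = -28*I*sqrt(10) - 30 = -30 - 28*I*sqrt(10)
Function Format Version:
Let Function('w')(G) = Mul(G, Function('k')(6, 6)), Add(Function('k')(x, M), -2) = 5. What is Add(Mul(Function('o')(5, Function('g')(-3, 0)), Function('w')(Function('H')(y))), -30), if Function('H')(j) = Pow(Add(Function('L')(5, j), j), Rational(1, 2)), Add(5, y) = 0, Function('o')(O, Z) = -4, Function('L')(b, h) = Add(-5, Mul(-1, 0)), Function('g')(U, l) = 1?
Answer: Add(-30, Mul(-28, I, Pow(10, Rational(1, 2)))) ≈ Add(-30.000, Mul(-88.544, I))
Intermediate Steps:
Function('k')(x, M) = 7 (Function('k')(x, M) = Add(2, 5) = 7)
Function('L')(b, h) = -5 (Function('L')(b, h) = Add(-5, 0) = -5)
y = -5 (y = Add(-5, 0) = -5)
Function('H')(j) = Pow(Add(-5, j), Rational(1, 2))
Function('w')(G) = Mul(7, G) (Function('w')(G) = Mul(G, 7) = Mul(7, G))
Add(Mul(Function('o')(5, Function('g')(-3, 0)), Function('w')(Function('H')(y))), -30) = Add(Mul(-4, Mul(7, Pow(Add(-5, -5), Rational(1, 2)))), -30) = Add(Mul(-4, Mul(7, Pow(-10, Rational(1, 2)))), -30) = Add(Mul(-4, Mul(7, Mul(I, Pow(10, Rational(1, 2))))), -30) = Add(Mul(-4, Mul(7, I, Pow(10, Rational(1, 2)))), -30) = Add(Mul(-28, I, Pow(10, Rational(1, 2))), -30) = Add(-30, Mul(-28, I, Pow(10, Rational(1, 2))))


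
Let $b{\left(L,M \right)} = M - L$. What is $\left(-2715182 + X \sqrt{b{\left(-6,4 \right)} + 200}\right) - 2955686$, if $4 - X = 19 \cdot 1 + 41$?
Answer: $-5670868 - 56 \sqrt{210} \approx -5.6717 \cdot 10^{6}$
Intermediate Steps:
$X = -56$ ($X = 4 - \left(19 \cdot 1 + 41\right) = 4 - \left(19 + 41\right) = 4 - 60 = -56$)
$\left(-2715182 + X \sqrt{b{\left(-6,4 \right)} + 200}\right) - 2955686 = \left(-2715182 - 56 \sqrt{\left(4 - -6\right) + 200}\right) - 2955686 = \left(-2715182 - 56 \sqrt{\left(4 + 6\right) + 200}\right) - 2955686 = \left(-2715182 - 56 \sqrt{10 + 200}\right) - 2955686 = \left(-2715182 - 56 \sqrt{210}\right) - 2955686 = -5670868 - 56 \sqrt{210}$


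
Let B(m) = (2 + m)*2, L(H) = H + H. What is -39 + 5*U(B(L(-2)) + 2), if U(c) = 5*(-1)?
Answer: -64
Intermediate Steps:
L(H) = 2*H
B(m) = 4 + 2*m
U(c) = -5
-39 + 5*U(B(L(-2)) + 2) = -39 + 5*(-5) = -39 - 25 = -64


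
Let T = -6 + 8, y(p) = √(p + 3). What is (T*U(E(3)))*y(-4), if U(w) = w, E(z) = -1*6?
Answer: -12*I ≈ -12.0*I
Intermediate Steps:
E(z) = -6
y(p) = √(3 + p)
T = 2
(T*U(E(3)))*y(-4) = (2*(-6))*√(3 - 4) = -12*I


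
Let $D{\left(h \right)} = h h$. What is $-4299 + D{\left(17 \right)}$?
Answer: $-4010$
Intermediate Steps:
$D{\left(h \right)} = h^{2}$
$-4299 + D{\left(17 \right)} = -4299 + 17^{2} = -4299 + 289 = -4010$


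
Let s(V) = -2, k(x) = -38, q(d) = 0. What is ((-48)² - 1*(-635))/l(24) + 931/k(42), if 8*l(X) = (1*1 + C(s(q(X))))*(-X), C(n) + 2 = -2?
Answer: 5437/18 ≈ 302.06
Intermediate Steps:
C(n) = -4 (C(n) = -2 - 2 = -4)
l(X) = 3*X/8 (l(X) = ((1*1 - 4)*(-X))/8 = ((1 - 4)*(-X))/8 = (-(-3)*X)/8 = (3*X)/8 = 3*X/8)
((-48)² - 1*(-635))/l(24) + 931/k(42) = ((-48)² - 1*(-635))/(((3/8)*24)) + 931/(-38) = (2304 + 635)/9 + 931*(-1/38) = 2939*(⅑) - 49/2 = 2939/9 - 49/2 = 5437/18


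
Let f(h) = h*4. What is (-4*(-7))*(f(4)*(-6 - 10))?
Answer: -7168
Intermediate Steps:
f(h) = 4*h
(-4*(-7))*(f(4)*(-6 - 10)) = (-4*(-7))*((4*4)*(-6 - 10)) = 28*(16*(-16)) = 28*(-256) = -7168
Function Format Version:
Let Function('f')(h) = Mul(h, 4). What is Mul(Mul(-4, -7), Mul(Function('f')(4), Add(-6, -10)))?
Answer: -7168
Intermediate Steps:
Function('f')(h) = Mul(4, h)
Mul(Mul(-4, -7), Mul(Function('f')(4), Add(-6, -10))) = Mul(Mul(-4, -7), Mul(Mul(4, 4), Add(-6, -10))) = Mul(28, Mul(16, -16)) = Mul(28, -256) = -7168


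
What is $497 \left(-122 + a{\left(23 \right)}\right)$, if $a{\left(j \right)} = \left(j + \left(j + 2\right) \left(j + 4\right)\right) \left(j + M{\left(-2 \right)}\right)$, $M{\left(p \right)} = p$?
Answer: $7224392$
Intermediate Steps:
$a{\left(j \right)} = \left(-2 + j\right) \left(j + \left(2 + j\right) \left(4 + j\right)\right)$ ($a{\left(j \right)} = \left(j + \left(j + 2\right) \left(j + 4\right)\right) \left(j - 2\right) = \left(j + \left(2 + j\right) \left(4 + j\right)\right) \left(-2 + j\right) = \left(-2 + j\right) \left(j + \left(2 + j\right) \left(4 + j\right)\right)$)
$497 \left(-122 + a{\left(23 \right)}\right) = 497 \left(-122 + \left(-16 + 23^{3} - 138 + 5 \cdot 23^{2}\right)\right) = 497 \left(-122 + \left(-16 + 12167 - 138 + 5 \cdot 529\right)\right) = 497 \left(-122 + \left(-16 + 12167 - 138 + 2645\right)\right) = 497 \left(-122 + 14658\right) = 497 \cdot 14536 = 7224392$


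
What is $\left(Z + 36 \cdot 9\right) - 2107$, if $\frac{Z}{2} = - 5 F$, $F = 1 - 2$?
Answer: $-1773$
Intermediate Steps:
$F = -1$ ($F = 1 - 2 = -1$)
$Z = 10$ ($Z = 2 \left(\left(-5\right) \left(-1\right)\right) = 2 \cdot 5 = 10$)
$\left(Z + 36 \cdot 9\right) - 2107 = \left(10 + 36 \cdot 9\right) - 2107 = \left(10 + 324\right) - 2107 = 334 - 2107 = -1773$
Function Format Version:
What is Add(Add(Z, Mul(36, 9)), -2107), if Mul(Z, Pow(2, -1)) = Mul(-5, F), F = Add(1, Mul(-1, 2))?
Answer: -1773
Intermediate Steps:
F = -1 (F = Add(1, -2) = -1)
Z = 10 (Z = Mul(2, Mul(-5, -1)) = Mul(2, 5) = 10)
Add(Add(Z, Mul(36, 9)), -2107) = Add(Add(10, Mul(36, 9)), -2107) = Add(Add(10, 324), -2107) = Add(334, -2107) = -1773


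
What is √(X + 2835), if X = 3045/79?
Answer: √17933790/79 ≈ 53.605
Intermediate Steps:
X = 3045/79 (X = 3045*(1/79) = 3045/79 ≈ 38.544)
√(X + 2835) = √(3045/79 + 2835) = √(227010/79) = √17933790/79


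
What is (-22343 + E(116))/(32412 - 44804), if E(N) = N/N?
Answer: 11171/6196 ≈ 1.8029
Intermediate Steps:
E(N) = 1
(-22343 + E(116))/(32412 - 44804) = (-22343 + 1)/(32412 - 44804) = -22342/(-12392) = -22342*(-1/12392) = 11171/6196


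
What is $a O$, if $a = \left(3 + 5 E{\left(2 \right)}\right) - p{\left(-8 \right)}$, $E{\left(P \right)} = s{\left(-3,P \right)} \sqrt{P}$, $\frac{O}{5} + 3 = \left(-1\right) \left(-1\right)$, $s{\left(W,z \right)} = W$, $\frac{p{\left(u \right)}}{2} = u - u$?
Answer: $-30 + 150 \sqrt{2} \approx 182.13$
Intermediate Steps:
$p{\left(u \right)} = 0$ ($p{\left(u \right)} = 2 \left(u - u\right) = 2 \cdot 0 = 0$)
$O = -10$ ($O = -15 + 5 \left(\left(-1\right) \left(-1\right)\right) = -15 + 5 \cdot 1 = -15 + 5 = -10$)
$E{\left(P \right)} = - 3 \sqrt{P}$
$a = 3 - 15 \sqrt{2}$ ($a = \left(3 + 5 \left(- 3 \sqrt{2}\right)\right) - 0 = \left(3 - 15 \sqrt{2}\right) + 0 = 3 - 15 \sqrt{2} \approx -18.213$)
$a O = \left(3 - 15 \sqrt{2}\right) \left(-10\right) = -30 + 150 \sqrt{2}$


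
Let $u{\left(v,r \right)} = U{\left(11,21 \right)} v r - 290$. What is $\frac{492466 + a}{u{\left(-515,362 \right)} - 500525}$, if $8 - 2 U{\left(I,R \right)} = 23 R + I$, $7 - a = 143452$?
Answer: $\frac{349021}{44801675} \approx 0.0077904$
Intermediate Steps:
$a = -143445$ ($a = 7 - 143452 = -143445$)
$U{\left(I,R \right)} = 4 - \frac{23 R}{2} - \frac{I}{2}$ ($U{\left(I,R \right)} = 4 - \frac{23 R + I}{2} = 4 - \frac{I + 23 R}{2} = 4 - \left(\frac{I}{2} + \frac{23 R}{2}\right) = 4 - \frac{23 R}{2} - \frac{I}{2}$)
$u{\left(v,r \right)} = -290 - 243 r v$ ($u{\left(v,r \right)} = \left(4 - \frac{483}{2} - \frac{11}{2}\right) v r - 290 = - 243 v r - 290 = - 243 r v - 290 = -290 - 243 r v$)
$\frac{492466 + a}{u{\left(-515,362 \right)} - 500525} = \frac{492466 - 143445}{\left(-290 - 87966 \left(-515\right)\right) - 500525} = \frac{349021}{\left(-290 + 45302490\right) - 500525} = \frac{349021}{45302200 - 500525} = \frac{349021}{44801675}$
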